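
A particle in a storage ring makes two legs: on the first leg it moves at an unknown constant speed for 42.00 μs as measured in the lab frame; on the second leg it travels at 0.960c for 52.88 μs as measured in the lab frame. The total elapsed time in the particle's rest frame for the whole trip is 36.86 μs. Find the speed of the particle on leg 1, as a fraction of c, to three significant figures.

Leg 1: speed unknown; τ_1 = 42.00/γ_1.
Leg 2: γ = 1/√(1 − 0.960²) = 25/7 ≈ 3.571; τ_2 = 52.88/3.571 = 14.81 μs.
Total proper time: τ_1 + 14.81 = 36.86, so τ_1 = 36.86 − 14.81 = 22.05 μs.
γ_1 = 42.00/22.05 = 1.904; β = √(1 − 1/γ²) = √0.7243.

β = 0.851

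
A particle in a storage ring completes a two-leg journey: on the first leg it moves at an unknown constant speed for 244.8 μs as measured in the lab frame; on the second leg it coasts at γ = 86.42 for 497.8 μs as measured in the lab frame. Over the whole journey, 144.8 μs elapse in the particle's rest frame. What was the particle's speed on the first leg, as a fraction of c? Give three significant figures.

Leg 1: speed unknown; τ_1 = 244.8/γ_1.
Leg 2: γ = 86.42; τ_2 = 497.8/86.42 = 5.760 μs.
Total proper time: τ_1 + 5.760 = 144.8, so τ_1 = 144.8 − 5.760 = 139.0 μs.
γ_1 = 244.8/139.0 = 1.761; β = √(1 − 1/γ²) = √0.6774.

β = 0.823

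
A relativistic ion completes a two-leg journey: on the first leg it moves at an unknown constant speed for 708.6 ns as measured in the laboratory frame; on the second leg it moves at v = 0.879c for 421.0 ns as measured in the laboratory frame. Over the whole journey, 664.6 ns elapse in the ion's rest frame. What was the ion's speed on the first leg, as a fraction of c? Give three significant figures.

Leg 1: speed unknown; τ_1 = 708.6/γ_1.
Leg 2: γ = 1/√(1 − 0.879²) = 1/√0.2274 = 2.097; τ_2 = 421.0/2.097 = 200.7 ns.
Total proper time: τ_1 + 200.7 = 664.6, so τ_1 = 664.6 − 200.7 = 463.9 ns.
γ_1 = 708.6/463.9 = 1.528; β = √(1 − 1/γ²) = √0.5715.

β = 0.756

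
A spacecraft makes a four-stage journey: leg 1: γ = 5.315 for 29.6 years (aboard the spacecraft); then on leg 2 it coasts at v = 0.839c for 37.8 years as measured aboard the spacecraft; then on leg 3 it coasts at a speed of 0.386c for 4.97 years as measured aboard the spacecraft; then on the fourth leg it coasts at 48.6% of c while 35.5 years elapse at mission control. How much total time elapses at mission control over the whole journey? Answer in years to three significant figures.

Δt = 268 years

Leg 1: γ = 5.315; Δt_1 = 5.315 × 29.6 = 157.3 years.
Leg 2: γ = 1/√(1 − 0.839²) = 1/√0.2961 = 1.838; Δt_2 = 1.838 × 37.8 = 69.47 years.
Leg 3: γ = 1/√(1 − 0.386²) = 1/√0.8510 = 1.084; Δt_3 = 1.084 × 4.97 = 5.388 years.
Leg 4: 35.5 years is already measured at mission control.
Total: 157.3 + 69.47 + 5.388 + 35.50 years.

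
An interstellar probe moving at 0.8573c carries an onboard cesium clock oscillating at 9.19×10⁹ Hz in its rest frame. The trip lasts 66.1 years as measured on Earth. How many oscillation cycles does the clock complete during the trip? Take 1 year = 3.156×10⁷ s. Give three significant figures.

γ = 1/√(1 − 0.8573²) = 1/√0.2650 = 1.942
The oscillator's own cycle count is N = f × τ where τ is the proper time aboard the probe. τ = Δt/γ = 66.1/1.942 = 34.03 years = 1.074×10⁹ s.
N = 9.19×10⁹ × 1.074×10⁹ = 9.870×10¹⁸.

N = 9.87×10¹⁸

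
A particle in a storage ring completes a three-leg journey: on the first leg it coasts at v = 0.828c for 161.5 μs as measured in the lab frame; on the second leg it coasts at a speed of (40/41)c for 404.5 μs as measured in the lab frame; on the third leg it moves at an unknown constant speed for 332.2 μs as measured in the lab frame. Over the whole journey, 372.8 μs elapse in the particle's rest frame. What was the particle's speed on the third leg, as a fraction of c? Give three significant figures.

Leg 1: γ = 1/√(1 − 0.828²) = 1/√0.3144 = 1.783; τ_1 = 161.5/1.783 = 90.56 μs.
Leg 2: γ = 1/√(1 − (40/41)²) = 41/9 ≈ 4.556; τ_2 = 404.5/4.556 = 88.79 μs.
Leg 3: speed unknown; τ_3 = 332.2/γ_3.
Total proper time: 90.56 + 88.79 + τ_3 = 372.8, so τ_3 = 372.8 − 179.4 = 193.4 μs.
γ_3 = 332.2/193.4 = 1.717; β = √(1 − 1/γ²) = √0.6609.

β = 0.813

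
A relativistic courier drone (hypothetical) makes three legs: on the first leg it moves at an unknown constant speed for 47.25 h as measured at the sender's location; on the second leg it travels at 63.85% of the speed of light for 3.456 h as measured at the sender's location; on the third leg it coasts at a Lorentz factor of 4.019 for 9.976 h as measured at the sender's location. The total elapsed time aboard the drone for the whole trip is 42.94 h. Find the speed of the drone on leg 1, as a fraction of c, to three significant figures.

Leg 1: speed unknown; τ_1 = 47.25/γ_1.
Leg 2: β = 0.6385; γ = 1/√(1 − 0.6385²) = 1/√0.5923 = 1.299; τ_2 = 3.456/1.299 = 2.660 h.
Leg 3: γ = 4.019; τ_3 = 9.976/4.019 = 2.482 h.
Total proper time: τ_1 + 2.660 + 2.482 = 42.94, so τ_1 = 42.94 − 5.142 = 37.80 h.
γ_1 = 47.25/37.80 = 1.250; β = √(1 − 1/γ²) = √0.3601.

β = 0.600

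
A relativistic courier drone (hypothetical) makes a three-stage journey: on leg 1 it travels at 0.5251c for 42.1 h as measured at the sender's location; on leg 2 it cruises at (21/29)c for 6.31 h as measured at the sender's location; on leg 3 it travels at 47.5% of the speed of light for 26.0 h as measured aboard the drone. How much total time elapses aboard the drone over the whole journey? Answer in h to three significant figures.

Leg 1: γ = 1/√(1 − 0.5251²) = 1/√0.7243 = 1.175; τ_1 = 42.1/1.175 = 35.83 h.
Leg 2: γ = 1/√(1 − (21/29)²) = 29/20 = 1.450; τ_2 = 6.31/1.450 = 4.352 h.
Leg 3: 26.0 h is already measured aboard the drone.
Total: 35.83 + 4.352 + 26.00 h.

τ = 66.2 h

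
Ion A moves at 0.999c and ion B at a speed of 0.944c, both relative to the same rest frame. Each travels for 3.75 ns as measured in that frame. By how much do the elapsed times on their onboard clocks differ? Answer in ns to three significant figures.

A: γ = 1/√(1 − 0.999²) = 1/√0.001999 = 22.37; τ_A = 3.75/22.37 = 0.1677 ns.
B: γ = 1/√(1 − 0.944²) = 1/√0.1089 = 3.031; τ_B = 3.75/3.031 = 1.237 ns.

|τ_A − τ_B| = 1.07 ns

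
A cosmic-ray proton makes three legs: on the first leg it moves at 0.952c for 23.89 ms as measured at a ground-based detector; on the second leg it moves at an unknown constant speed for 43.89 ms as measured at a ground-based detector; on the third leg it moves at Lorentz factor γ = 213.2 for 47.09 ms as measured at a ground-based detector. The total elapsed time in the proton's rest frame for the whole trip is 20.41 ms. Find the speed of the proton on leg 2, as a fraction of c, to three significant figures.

Leg 1: γ = 1/√(1 − 0.952²) = 1/√0.09370 = 3.267; τ_1 = 23.89/3.267 = 7.313 ms.
Leg 2: speed unknown; τ_2 = 43.89/γ_2.
Leg 3: γ = 213.2; τ_3 = 47.09/213.2 = 0.2209 ms.
Total proper time: 7.313 + τ_2 + 0.2209 = 20.41, so τ_2 = 20.41 − 7.534 = 12.88 ms.
γ_2 = 43.89/12.88 = 3.409; β = √(1 − 1/γ²) = √0.9139.

β = 0.956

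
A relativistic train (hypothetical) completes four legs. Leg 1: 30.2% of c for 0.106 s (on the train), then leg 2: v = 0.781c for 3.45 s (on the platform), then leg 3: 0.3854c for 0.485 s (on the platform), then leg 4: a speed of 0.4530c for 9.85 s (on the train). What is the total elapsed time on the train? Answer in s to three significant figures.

Leg 1: 0.106 s is already measured on the train.
Leg 2: γ = 1/√(1 − 0.781²) = 1/√0.3900 = 1.601; τ_2 = 3.45/1.601 = 2.155 s.
Leg 3: γ = 1/√(1 − 0.3854²) = 1/√0.8515 = 1.084; τ_3 = 0.485/1.084 = 0.4475 s.
Leg 4: 9.85 s is already measured on the train.
Total: 0.1060 + 2.155 + 0.4475 + 9.850 s.

τ = 12.6 s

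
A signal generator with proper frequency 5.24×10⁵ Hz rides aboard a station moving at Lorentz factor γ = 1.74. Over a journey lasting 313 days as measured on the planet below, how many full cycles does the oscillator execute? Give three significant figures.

γ = 1.74
The oscillator's own cycle count is N = f × τ where τ is the proper time aboard the station. τ = Δt/γ = 313/1.740 = 179.9 days = 1.554×10⁷ s.
N = 5.24×10⁵ × 1.554×10⁷ = 8.144×10¹².

N = 8.14×10¹²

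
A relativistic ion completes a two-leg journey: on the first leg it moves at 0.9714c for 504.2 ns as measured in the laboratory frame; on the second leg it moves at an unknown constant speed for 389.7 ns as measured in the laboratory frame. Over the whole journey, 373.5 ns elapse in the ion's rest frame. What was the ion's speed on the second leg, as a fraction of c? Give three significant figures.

Leg 1: γ = 1/√(1 − 0.9714²) = 1/√0.05638 = 4.211; τ_1 = 504.2/4.211 = 119.7 ns.
Leg 2: speed unknown; τ_2 = 389.7/γ_2.
Total proper time: 119.7 + τ_2 = 373.5, so τ_2 = 373.5 − 119.7 = 253.8 ns.
γ_2 = 389.7/253.8 = 1.536; β = √(1 − 1/γ²) = √0.5759.

β = 0.759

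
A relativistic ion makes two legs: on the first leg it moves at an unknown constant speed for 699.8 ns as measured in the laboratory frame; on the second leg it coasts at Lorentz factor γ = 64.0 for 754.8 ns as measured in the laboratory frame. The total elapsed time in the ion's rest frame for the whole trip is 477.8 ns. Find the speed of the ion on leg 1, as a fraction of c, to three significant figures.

Leg 1: speed unknown; τ_1 = 699.8/γ_1.
Leg 2: γ = 64.0; τ_2 = 754.8/64.00 = 11.79 ns.
Total proper time: τ_1 + 11.79 = 477.8, so τ_1 = 477.8 − 11.79 = 466.0 ns.
γ_1 = 699.8/466.0 = 1.502; β = √(1 − 1/γ²) = √0.5566.

β = 0.746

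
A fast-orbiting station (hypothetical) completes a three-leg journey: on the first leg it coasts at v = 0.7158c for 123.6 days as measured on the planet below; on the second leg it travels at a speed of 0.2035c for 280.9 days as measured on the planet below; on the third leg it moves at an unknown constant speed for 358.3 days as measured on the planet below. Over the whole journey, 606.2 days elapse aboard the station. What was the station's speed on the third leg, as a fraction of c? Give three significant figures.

β = 0.730

Leg 1: γ = 1/√(1 − 0.7158²) = 1/√0.4876 = 1.432; τ_1 = 123.6/1.432 = 86.31 days.
Leg 2: γ = 1/√(1 − 0.2035²) = 1/√0.9586 = 1.021; τ_2 = 280.9/1.021 = 275.0 days.
Leg 3: speed unknown; τ_3 = 358.3/γ_3.
Total proper time: 86.31 + 275.0 + τ_3 = 606.2, so τ_3 = 606.2 − 361.3 = 244.9 days.
γ_3 = 358.3/244.9 = 1.463; β = √(1 − 1/γ²) = √0.5329.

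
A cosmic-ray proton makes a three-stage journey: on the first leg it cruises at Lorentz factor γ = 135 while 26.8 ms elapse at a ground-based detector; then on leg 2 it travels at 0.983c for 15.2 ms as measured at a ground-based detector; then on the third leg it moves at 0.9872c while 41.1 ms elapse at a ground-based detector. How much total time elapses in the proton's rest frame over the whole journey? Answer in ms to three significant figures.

τ = 9.54 ms

Leg 1: γ = 135; τ_1 = 26.8/135.0 = 0.1985 ms.
Leg 2: γ = 1/√(1 − 0.983²) = 1/√0.03371 = 5.446; τ_2 = 15.2/5.446 = 2.791 ms.
Leg 3: γ = 1/√(1 − 0.9872²) = 1/√0.02544 = 6.270; τ_3 = 41.1/6.270 = 6.555 ms.
Total: 0.1985 + 2.791 + 6.555 ms.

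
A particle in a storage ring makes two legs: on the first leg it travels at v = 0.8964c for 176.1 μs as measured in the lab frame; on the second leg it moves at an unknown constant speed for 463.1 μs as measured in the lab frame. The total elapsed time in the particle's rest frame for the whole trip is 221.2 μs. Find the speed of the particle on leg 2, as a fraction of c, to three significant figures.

β = 0.951

Leg 1: γ = 1/√(1 − 0.8964²) = 1/√0.1965 = 2.256; τ_1 = 176.1/2.256 = 78.06 μs.
Leg 2: speed unknown; τ_2 = 463.1/γ_2.
Total proper time: 78.06 + τ_2 = 221.2, so τ_2 = 221.2 − 78.06 = 143.1 μs.
γ_2 = 463.1/143.1 = 3.235; β = √(1 − 1/γ²) = √0.9045.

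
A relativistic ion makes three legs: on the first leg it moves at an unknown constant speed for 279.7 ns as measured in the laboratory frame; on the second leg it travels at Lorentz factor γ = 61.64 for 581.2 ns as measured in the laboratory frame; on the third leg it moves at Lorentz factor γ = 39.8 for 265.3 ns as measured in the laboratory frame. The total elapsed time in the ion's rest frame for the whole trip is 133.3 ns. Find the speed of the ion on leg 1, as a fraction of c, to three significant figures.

Leg 1: speed unknown; τ_1 = 279.7/γ_1.
Leg 2: γ = 61.64; τ_2 = 581.2/61.64 = 9.429 ns.
Leg 3: γ = 39.8; τ_3 = 265.3/39.80 = 6.666 ns.
Total proper time: τ_1 + 9.429 + 6.666 = 133.3, so τ_1 = 133.3 − 16.09 = 117.2 ns.
γ_1 = 279.7/117.2 = 2.386; β = √(1 − 1/γ²) = √0.8244.

β = 0.908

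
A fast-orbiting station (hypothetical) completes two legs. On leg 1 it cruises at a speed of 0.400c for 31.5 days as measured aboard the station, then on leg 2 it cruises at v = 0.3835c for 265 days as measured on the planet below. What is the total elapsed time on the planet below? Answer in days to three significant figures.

Leg 1: γ = 1/√(1 − 0.400²) = 1/√0.8400 = 1.091; Δt_1 = 1.091 × 31.5 = 34.37 days.
Leg 2: 265 days is already measured on the planet below.
Total: 34.37 + 265.0 days.

Δt = 299 days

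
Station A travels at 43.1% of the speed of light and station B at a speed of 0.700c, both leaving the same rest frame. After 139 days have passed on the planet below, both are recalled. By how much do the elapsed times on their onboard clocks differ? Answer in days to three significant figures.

|τ_A − τ_B| = 26.2 days

A: β = 0.431; γ = 1/√(1 − 0.431²) = 1/√0.8142 = 1.108; τ_A = 139/1.108 = 125.4 days.
B: γ = 1/√(1 − 0.700²) = 1/√0.5100 = 1.400; τ_B = 139/1.400 = 99.27 days.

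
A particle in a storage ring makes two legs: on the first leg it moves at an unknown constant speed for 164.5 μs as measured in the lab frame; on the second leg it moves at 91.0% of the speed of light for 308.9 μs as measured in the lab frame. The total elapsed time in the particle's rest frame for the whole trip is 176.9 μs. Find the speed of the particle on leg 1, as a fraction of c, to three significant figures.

Leg 1: speed unknown; τ_1 = 164.5/γ_1.
Leg 2: β = 0.910; γ = 1/√(1 − 0.910²) = 1/√0.1719 = 2.412; τ_2 = 308.9/2.412 = 128.1 μs.
Total proper time: τ_1 + 128.1 = 176.9, so τ_1 = 176.9 − 128.1 = 48.83 μs.
γ_1 = 164.5/48.83 = 3.369; β = √(1 − 1/γ²) = √0.9119.

β = 0.955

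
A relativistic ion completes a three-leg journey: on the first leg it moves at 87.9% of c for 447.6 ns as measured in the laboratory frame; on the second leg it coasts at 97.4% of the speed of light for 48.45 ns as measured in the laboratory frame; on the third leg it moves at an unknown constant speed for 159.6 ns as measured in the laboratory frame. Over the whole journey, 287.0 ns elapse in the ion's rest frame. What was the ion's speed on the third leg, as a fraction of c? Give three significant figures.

Leg 1: β = 0.879; γ = 1/√(1 − 0.879²) = 1/√0.2274 = 2.097; τ_1 = 447.6/2.097 = 213.4 ns.
Leg 2: β = 0.974; γ = 1/√(1 − 0.974²) = 1/√0.05132 = 4.414; τ_2 = 48.45/4.414 = 10.98 ns.
Leg 3: speed unknown; τ_3 = 159.6/γ_3.
Total proper time: 213.4 + 10.98 + τ_3 = 287.0, so τ_3 = 287.0 − 224.4 = 62.60 ns.
γ_3 = 159.6/62.60 = 2.550; β = √(1 − 1/γ²) = √0.8462.

β = 0.920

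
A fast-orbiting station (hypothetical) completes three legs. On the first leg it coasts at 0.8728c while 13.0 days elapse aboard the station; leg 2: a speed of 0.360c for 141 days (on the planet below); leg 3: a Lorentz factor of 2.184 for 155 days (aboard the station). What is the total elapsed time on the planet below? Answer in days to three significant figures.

Δt = 506 days

Leg 1: γ = 1/√(1 − 0.8728²) = 1/√0.2382 = 2.049; Δt_1 = 2.049 × 13.0 = 26.64 days.
Leg 2: 141 days is already measured on the planet below.
Leg 3: γ = 2.184; Δt_3 = 2.184 × 155 = 338.5 days.
Total: 26.64 + 141.0 + 338.5 days.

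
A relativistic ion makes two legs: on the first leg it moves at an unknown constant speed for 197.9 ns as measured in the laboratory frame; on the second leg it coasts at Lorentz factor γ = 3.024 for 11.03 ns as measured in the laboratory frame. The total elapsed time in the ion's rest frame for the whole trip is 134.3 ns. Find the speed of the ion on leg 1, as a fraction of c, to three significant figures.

Leg 1: speed unknown; τ_1 = 197.9/γ_1.
Leg 2: γ = 3.024; τ_2 = 11.03/3.024 = 3.647 ns.
Total proper time: τ_1 + 3.647 = 134.3, so τ_1 = 134.3 − 3.647 = 130.7 ns.
γ_1 = 197.9/130.7 = 1.515; β = √(1 − 1/γ²) = √0.5641.

β = 0.751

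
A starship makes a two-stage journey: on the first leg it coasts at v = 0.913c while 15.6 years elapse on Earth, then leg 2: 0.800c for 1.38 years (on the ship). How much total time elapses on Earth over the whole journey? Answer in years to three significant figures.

Leg 1: 15.6 years is already measured on Earth.
Leg 2: γ = 1/√(1 − 0.800²) = 5/3 ≈ 1.667; Δt_2 = 1.667 × 1.38 = 2.300 years.
Total: 15.60 + 2.300 years.

Δt = 17.9 years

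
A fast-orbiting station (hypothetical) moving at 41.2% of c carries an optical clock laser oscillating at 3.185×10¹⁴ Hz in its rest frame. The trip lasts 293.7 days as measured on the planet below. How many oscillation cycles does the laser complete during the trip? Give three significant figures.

β = 0.412; γ = 1/√(1 − 0.412²) = 1/√0.8303 = 1.097
The oscillator's own cycle count is N = f × τ where τ is the proper time aboard the station. τ = Δt/γ = 293.7/1.097 = 267.6 days = 2.312×10⁷ s.
N = 3.185×10¹⁴ × 2.312×10⁷ = 7.364×10²¹.

N = 7.36×10²¹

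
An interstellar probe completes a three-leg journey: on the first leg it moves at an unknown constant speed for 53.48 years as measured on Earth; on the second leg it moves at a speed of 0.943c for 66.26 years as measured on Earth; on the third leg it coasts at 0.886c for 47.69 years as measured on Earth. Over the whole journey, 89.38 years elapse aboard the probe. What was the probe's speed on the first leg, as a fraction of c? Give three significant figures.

β = 0.534

Leg 1: speed unknown; τ_1 = 53.48/γ_1.
Leg 2: γ = 1/√(1 − 0.943²) = 1/√0.1108 = 3.005; τ_2 = 66.26/3.005 = 22.05 years.
Leg 3: γ = 1/√(1 − 0.886²) = 1/√0.2150 = 2.157; τ_3 = 47.69/2.157 = 22.11 years.
Total proper time: τ_1 + 22.05 + 22.11 = 89.38, so τ_1 = 89.38 − 44.16 = 45.22 years.
γ_1 = 53.48/45.22 = 1.183; β = √(1 − 1/γ²) = √0.2852.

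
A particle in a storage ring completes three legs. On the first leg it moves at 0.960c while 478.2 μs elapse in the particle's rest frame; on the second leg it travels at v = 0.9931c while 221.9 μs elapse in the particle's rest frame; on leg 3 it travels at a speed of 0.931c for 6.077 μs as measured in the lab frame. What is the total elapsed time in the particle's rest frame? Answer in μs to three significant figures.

τ = 702 μs

Leg 1: 478.2 μs is already measured in the particle's rest frame.
Leg 2: 221.9 μs is already measured in the particle's rest frame.
Leg 3: γ = 1/√(1 − 0.931²) = 1/√0.1332 = 2.740; τ_3 = 6.077/2.740 = 2.218 μs.
Total: 478.2 + 221.9 + 2.218 μs.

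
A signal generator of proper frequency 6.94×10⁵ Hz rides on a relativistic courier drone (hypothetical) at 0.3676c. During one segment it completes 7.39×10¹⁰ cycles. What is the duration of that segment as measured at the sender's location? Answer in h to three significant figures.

γ = 1/√(1 − 0.3676²) = 1/√0.8649 = 1.075
Proper time for N cycles: τ = N/f = 7.39×10¹⁰/(6.94×10⁵) = 1.065×10⁵ s = 29.58 h.
Lab-frame duration Δt = γτ = 1.075 × 29.58 = 31.81 h.

Δt = 31.8 h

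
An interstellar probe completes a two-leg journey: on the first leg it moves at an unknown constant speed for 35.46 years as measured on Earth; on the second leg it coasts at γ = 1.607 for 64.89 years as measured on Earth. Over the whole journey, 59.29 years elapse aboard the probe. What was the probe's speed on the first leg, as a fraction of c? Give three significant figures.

Leg 1: speed unknown; τ_1 = 35.46/γ_1.
Leg 2: γ = 1.607; τ_2 = 64.89/1.607 = 40.38 years.
Total proper time: τ_1 + 40.38 = 59.29, so τ_1 = 59.29 − 40.38 = 18.91 years.
γ_1 = 35.46/18.91 = 1.875; β = √(1 − 1/γ²) = √0.7156.

β = 0.846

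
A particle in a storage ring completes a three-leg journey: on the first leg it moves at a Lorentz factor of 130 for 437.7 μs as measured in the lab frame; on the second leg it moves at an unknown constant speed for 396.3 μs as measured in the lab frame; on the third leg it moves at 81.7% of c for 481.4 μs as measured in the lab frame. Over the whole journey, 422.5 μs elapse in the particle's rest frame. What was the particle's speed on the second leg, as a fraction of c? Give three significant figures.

β = 0.934

Leg 1: γ = 130; τ_1 = 437.7/130.0 = 3.367 μs.
Leg 2: speed unknown; τ_2 = 396.3/γ_2.
Leg 3: β = 0.817; γ = 1/√(1 − 0.817²) = 1/√0.3325 = 1.734; τ_3 = 481.4/1.734 = 277.6 μs.
Total proper time: 3.367 + τ_2 + 277.6 = 422.5, so τ_2 = 422.5 − 281.0 = 141.5 μs.
γ_2 = 396.3/141.5 = 2.800; β = √(1 − 1/γ²) = √0.8724.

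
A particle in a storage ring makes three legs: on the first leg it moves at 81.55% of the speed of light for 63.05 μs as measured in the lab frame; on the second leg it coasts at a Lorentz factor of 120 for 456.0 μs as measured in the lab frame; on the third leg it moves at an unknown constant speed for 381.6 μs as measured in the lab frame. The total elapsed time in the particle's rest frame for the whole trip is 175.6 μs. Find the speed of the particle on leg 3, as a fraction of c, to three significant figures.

β = 0.935

Leg 1: β = 0.8155; γ = 1/√(1 − 0.8155²) = 1/√0.3350 = 1.728; τ_1 = 63.05/1.728 = 36.49 μs.
Leg 2: γ = 120; τ_2 = 456.0/120.0 = 3.800 μs.
Leg 3: speed unknown; τ_3 = 381.6/γ_3.
Total proper time: 36.49 + 3.800 + τ_3 = 175.6, so τ_3 = 175.6 − 40.29 = 135.3 μs.
γ_3 = 381.6/135.3 = 2.820; β = √(1 − 1/γ²) = √0.8743.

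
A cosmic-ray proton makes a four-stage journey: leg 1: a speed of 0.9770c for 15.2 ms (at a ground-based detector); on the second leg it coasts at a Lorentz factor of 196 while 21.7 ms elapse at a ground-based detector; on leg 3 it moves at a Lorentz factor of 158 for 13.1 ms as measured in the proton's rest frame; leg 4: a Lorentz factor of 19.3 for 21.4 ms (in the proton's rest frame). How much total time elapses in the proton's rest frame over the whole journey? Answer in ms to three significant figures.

Leg 1: γ = 1/√(1 − 0.9770²) = 1/√0.04547 = 4.690; τ_1 = 15.2/4.690 = 3.241 ms.
Leg 2: γ = 196; τ_2 = 21.7/196.0 = 0.1107 ms.
Leg 3: 13.1 ms is already measured in the proton's rest frame.
Leg 4: 21.4 ms is already measured in the proton's rest frame.
Total: 3.241 + 0.1107 + 13.10 + 21.40 ms.

τ = 37.9 ms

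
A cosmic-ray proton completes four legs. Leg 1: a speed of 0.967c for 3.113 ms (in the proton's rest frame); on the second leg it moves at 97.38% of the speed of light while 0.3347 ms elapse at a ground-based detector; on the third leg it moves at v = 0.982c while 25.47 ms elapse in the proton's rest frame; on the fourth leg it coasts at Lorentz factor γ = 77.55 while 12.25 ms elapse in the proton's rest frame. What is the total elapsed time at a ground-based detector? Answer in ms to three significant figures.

Leg 1: γ = 1/√(1 − 0.967²) = 1/√0.06491 = 3.925; Δt_1 = 3.925 × 3.113 = 12.22 ms.
Leg 2: 0.3347 ms is already measured at a ground-based detector.
Leg 3: γ = 1/√(1 − 0.982²) = 1/√0.03568 = 5.294; Δt_3 = 5.294 × 25.47 = 134.8 ms.
Leg 4: γ = 77.55; Δt_4 = 77.55 × 12.25 = 950.0 ms.
Total: 12.22 + 0.3347 + 134.8 + 950.0 ms.

Δt = 1100 ms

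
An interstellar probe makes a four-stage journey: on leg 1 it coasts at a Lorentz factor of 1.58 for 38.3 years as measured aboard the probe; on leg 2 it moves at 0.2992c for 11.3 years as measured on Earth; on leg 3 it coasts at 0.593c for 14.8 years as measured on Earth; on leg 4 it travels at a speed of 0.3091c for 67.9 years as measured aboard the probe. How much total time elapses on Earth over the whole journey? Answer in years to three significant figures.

Leg 1: γ = 1.58; Δt_1 = 1.580 × 38.3 = 60.51 years.
Leg 2: 11.3 years is already measured on Earth.
Leg 3: 14.8 years is already measured on Earth.
Leg 4: γ = 1/√(1 − 0.3091²) = 1/√0.9045 = 1.051; Δt_4 = 1.051 × 67.9 = 71.40 years.
Total: 60.51 + 11.30 + 14.80 + 71.40 years.

Δt = 158 years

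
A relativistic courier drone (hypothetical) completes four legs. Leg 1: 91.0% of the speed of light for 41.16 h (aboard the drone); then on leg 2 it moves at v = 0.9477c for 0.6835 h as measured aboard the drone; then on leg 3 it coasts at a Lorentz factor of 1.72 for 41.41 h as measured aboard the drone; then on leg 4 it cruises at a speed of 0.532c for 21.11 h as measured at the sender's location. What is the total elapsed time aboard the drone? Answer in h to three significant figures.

τ = 101 h

Leg 1: 41.16 h is already measured aboard the drone.
Leg 2: 0.6835 h is already measured aboard the drone.
Leg 3: 41.41 h is already measured aboard the drone.
Leg 4: γ = 1/√(1 − 0.532²) = 1/√0.7170 = 1.181; τ_4 = 21.11/1.181 = 17.87 h.
Total: 41.16 + 0.6835 + 41.41 + 17.87 h.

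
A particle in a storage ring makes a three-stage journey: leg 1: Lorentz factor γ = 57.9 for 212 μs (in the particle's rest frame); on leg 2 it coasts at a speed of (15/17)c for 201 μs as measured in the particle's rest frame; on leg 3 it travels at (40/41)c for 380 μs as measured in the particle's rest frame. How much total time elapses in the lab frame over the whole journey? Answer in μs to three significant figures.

Leg 1: γ = 57.9; Δt_1 = 57.90 × 212 = 1.227×10⁴ μs.
Leg 2: γ = 1/√(1 − (15/17)²) = 17/8 = 2.125; Δt_2 = 2.125 × 201 = 427.1 μs.
Leg 3: γ = 1/√(1 − (40/41)²) = 41/9 ≈ 4.556; Δt_3 = 4.556 × 380 = 1731 μs.
Total: 1.227×10⁴ + 427.1 + 1731 μs.

Δt = 1.44×10⁴ μs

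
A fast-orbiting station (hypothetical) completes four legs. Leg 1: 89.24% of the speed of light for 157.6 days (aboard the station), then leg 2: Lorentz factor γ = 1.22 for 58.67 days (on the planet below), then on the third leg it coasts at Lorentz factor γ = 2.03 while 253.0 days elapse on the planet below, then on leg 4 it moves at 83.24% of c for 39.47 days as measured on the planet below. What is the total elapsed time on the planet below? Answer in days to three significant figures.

Leg 1: β = 0.8924; γ = 1/√(1 − 0.8924²) = 1/√0.2036 = 2.216; Δt_1 = 2.216 × 157.6 = 349.3 days.
Leg 2: 58.67 days is already measured on the planet below.
Leg 3: 253.0 days is already measured on the planet below.
Leg 4: 39.47 days is already measured on the planet below.
Total: 349.3 + 58.67 + 253.0 + 39.47 days.

Δt = 700 days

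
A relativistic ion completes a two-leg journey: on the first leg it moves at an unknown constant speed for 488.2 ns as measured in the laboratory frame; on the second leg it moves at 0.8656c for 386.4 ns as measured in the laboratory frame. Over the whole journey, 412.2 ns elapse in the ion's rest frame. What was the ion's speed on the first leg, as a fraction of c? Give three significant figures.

Leg 1: speed unknown; τ_1 = 488.2/γ_1.
Leg 2: γ = 1/√(1 − 0.8656²) = 1/√0.2507 = 1.997; τ_2 = 386.4/1.997 = 193.5 ns.
Total proper time: τ_1 + 193.5 = 412.2, so τ_1 = 412.2 − 193.5 = 218.7 ns.
γ_1 = 488.2/218.7 = 2.232; β = √(1 − 1/γ²) = √0.7993.

β = 0.894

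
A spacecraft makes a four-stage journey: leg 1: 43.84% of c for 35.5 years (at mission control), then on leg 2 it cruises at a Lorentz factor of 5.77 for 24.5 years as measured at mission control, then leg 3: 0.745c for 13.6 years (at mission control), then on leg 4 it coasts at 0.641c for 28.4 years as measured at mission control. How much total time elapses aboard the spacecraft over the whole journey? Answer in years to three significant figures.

τ = 67.0 years

Leg 1: β = 0.4384; γ = 1/√(1 − 0.4384²) = 1/√0.8078 = 1.113; τ_1 = 35.5/1.113 = 31.91 years.
Leg 2: γ = 5.77; τ_2 = 24.5/5.770 = 4.246 years.
Leg 3: γ = 1/√(1 − 0.745²) = 1/√0.4450 = 1.499; τ_3 = 13.6/1.499 = 9.072 years.
Leg 4: γ = 1/√(1 − 0.641²) = 1/√0.5891 = 1.303; τ_4 = 28.4/1.303 = 21.80 years.
Total: 31.91 + 4.246 + 9.072 + 21.80 years.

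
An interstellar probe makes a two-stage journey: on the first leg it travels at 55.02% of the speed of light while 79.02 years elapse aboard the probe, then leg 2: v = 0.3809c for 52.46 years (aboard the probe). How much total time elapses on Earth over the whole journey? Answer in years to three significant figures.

Leg 1: β = 0.5502; γ = 1/√(1 − 0.5502²) = 1/√0.6973 = 1.198; Δt_1 = 1.198 × 79.02 = 94.63 years.
Leg 2: γ = 1/√(1 − 0.3809²) = 1/√0.8549 = 1.082; Δt_2 = 1.082 × 52.46 = 56.74 years.
Total: 94.63 + 56.74 years.

Δt = 151 years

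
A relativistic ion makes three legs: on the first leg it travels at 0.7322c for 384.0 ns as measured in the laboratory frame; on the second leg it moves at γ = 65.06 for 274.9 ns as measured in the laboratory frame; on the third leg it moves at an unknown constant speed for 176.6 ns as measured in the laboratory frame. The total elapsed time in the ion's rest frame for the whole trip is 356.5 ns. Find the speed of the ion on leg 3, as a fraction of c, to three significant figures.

Leg 1: γ = 1/√(1 − 0.7322²) = 1/√0.4639 = 1.468; τ_1 = 384.0/1.468 = 261.5 ns.
Leg 2: γ = 65.06; τ_2 = 274.9/65.06 = 4.225 ns.
Leg 3: speed unknown; τ_3 = 176.6/γ_3.
Total proper time: 261.5 + 4.225 + τ_3 = 356.5, so τ_3 = 356.5 − 265.8 = 90.74 ns.
γ_3 = 176.6/90.74 = 1.946; β = √(1 − 1/γ²) = √0.7360.

β = 0.858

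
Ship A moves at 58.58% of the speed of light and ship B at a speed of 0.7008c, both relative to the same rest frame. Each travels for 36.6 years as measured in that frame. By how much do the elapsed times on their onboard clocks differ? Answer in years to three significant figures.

A: β = 0.5858; γ = 1/√(1 − 0.5858²) = 1/√0.6568 = 1.234; τ_A = 36.6/1.234 = 29.66 years.
B: γ = 1/√(1 − 0.7008²) = 1/√0.5089 = 1.402; τ_B = 36.6/1.402 = 26.11 years.

|τ_A − τ_B| = 3.55 years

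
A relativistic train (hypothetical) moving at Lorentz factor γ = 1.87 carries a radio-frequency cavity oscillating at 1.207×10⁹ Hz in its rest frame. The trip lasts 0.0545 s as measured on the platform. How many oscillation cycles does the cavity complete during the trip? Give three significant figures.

γ = 1.87
The oscillator's own cycle count is N = f × τ where τ is the proper time on the train. τ = Δt/γ = 0.0545/1.870 = 0.02914 s = 2.914×10⁻² s.
N = 1.207×10⁹ × 2.914×10⁻² = 3.518×10⁷.

N = 3.52×10⁷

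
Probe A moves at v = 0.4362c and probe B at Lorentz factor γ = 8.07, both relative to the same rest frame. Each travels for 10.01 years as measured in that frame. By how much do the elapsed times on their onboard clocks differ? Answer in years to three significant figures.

|τ_A − τ_B| = 7.77 years

A: γ = 1/√(1 − 0.4362²) = 1/√0.8097 = 1.111; τ_A = 10.01/1.111 = 9.007 years.
B: γ = 8.07; τ_B = 10.01/8.070 = 1.240 years.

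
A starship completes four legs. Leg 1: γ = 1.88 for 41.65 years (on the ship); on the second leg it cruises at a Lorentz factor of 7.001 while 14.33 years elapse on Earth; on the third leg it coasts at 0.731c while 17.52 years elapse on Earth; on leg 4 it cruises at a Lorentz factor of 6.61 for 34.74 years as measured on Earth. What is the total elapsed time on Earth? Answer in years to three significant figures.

Δt = 145 years

Leg 1: γ = 1.88; Δt_1 = 1.880 × 41.65 = 78.30 years.
Leg 2: 14.33 years is already measured on Earth.
Leg 3: 17.52 years is already measured on Earth.
Leg 4: 34.74 years is already measured on Earth.
Total: 78.30 + 14.33 + 17.52 + 34.74 years.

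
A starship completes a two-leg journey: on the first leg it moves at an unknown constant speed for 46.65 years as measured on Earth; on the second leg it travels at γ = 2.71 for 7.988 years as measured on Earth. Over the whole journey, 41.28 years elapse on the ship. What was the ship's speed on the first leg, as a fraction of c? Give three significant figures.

Leg 1: speed unknown; τ_1 = 46.65/γ_1.
Leg 2: γ = 2.71; τ_2 = 7.988/2.710 = 2.948 years.
Total proper time: τ_1 + 2.948 = 41.28, so τ_1 = 41.28 − 2.948 = 38.33 years.
γ_1 = 46.65/38.33 = 1.217; β = √(1 − 1/γ²) = √0.3248.

β = 0.570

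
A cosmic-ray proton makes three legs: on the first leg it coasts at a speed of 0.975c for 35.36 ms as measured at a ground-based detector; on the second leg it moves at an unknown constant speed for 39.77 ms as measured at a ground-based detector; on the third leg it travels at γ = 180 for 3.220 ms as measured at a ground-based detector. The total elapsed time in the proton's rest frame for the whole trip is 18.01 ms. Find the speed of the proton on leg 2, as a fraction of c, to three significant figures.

β = 0.967

Leg 1: γ = 1/√(1 − 0.975²) = 1/√0.04938 = 4.500; τ_1 = 35.36/4.500 = 7.857 ms.
Leg 2: speed unknown; τ_2 = 39.77/γ_2.
Leg 3: γ = 180; τ_3 = 3.220/180.0 = 0.01789 ms.
Total proper time: 7.857 + τ_2 + 0.01789 = 18.01, so τ_2 = 18.01 − 7.875 = 10.13 ms.
γ_2 = 39.77/10.13 = 3.924; β = √(1 − 1/γ²) = √0.9351.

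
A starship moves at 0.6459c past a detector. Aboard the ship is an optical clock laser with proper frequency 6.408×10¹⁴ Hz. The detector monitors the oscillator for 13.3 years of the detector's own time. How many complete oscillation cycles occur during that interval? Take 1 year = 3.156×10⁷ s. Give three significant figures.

γ = 1/√(1 − 0.6459²) = 1/√0.5828 = 1.310
During 13.3 years of lab time, the oscillator's proper time advances by τ = Δt/γ = 13.3/1.310 = 10.15 years = 3.204×10⁸ s.
N = f × τ = 6.408×10¹⁴ × 3.204×10⁸ = 2.053×10²³.

N = 2.05×10²³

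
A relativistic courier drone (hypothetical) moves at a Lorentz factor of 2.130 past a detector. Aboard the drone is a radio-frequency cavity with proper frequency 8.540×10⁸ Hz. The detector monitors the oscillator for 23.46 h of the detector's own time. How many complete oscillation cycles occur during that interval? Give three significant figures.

N = 3.39×10¹³

γ = 2.130
During 23.46 h of lab time, the oscillator's proper time advances by τ = Δt/γ = 23.46/2.130 = 11.01 h = 3.965×10⁴ s.
N = f × τ = 8.540×10⁸ × 3.965×10⁴ = 3.386×10¹³.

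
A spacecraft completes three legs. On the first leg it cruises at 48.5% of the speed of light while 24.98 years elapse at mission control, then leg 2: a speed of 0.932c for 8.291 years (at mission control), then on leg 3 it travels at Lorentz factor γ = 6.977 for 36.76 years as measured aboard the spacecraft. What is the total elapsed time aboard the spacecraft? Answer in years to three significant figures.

τ = 61.6 years

Leg 1: β = 0.485; γ = 1/√(1 − 0.485²) = 1/√0.7648 = 1.143; τ_1 = 24.98/1.143 = 21.85 years.
Leg 2: γ = 1/√(1 − 0.932²) = 1/√0.1314 = 2.759; τ_2 = 8.291/2.759 = 3.005 years.
Leg 3: 36.76 years is already measured aboard the spacecraft.
Total: 21.85 + 3.005 + 36.76 years.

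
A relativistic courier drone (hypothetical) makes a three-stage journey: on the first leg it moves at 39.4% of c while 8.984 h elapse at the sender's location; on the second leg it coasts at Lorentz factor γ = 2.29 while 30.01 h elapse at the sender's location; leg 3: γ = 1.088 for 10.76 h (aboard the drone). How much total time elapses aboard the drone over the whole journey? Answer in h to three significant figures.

τ = 32.1 h

Leg 1: β = 0.394; γ = 1/√(1 − 0.394²) = 1/√0.8448 = 1.088; τ_1 = 8.984/1.088 = 8.257 h.
Leg 2: γ = 2.29; τ_2 = 30.01/2.290 = 13.10 h.
Leg 3: 10.76 h is already measured aboard the drone.
Total: 8.257 + 13.10 + 10.76 h.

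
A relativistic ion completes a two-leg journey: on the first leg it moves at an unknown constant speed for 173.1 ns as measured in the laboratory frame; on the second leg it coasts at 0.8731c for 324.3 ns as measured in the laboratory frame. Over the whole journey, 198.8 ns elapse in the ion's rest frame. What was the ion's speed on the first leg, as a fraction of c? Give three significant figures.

β = 0.972

Leg 1: speed unknown; τ_1 = 173.1/γ_1.
Leg 2: γ = 1/√(1 − 0.8731²) = 1/√0.2377 = 2.051; τ_2 = 324.3/2.051 = 158.1 ns.
Total proper time: τ_1 + 158.1 = 198.8, so τ_1 = 198.8 − 158.1 = 40.69 ns.
γ_1 = 173.1/40.69 = 4.254; β = √(1 − 1/γ²) = √0.9447.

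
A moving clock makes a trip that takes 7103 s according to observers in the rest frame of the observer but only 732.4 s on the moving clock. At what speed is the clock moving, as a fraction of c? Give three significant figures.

v = 0.995c

The proper time is measured on the moving clock (both events occur at the clock's location); Δt is measured in the rest frame of the observer. γ = Δt/τ = 7103/732.4 = 9.698.
β = √(1 − 1/γ²) = √(1 − 0.01063) = √0.9894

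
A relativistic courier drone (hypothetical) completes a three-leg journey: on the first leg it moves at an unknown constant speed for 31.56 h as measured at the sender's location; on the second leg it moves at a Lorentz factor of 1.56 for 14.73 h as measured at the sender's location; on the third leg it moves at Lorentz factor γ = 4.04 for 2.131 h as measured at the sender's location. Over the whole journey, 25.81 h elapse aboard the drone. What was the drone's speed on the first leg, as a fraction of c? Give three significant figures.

Leg 1: speed unknown; τ_1 = 31.56/γ_1.
Leg 2: γ = 1.56; τ_2 = 14.73/1.560 = 9.442 h.
Leg 3: γ = 4.04; τ_3 = 2.131/4.040 = 0.5275 h.
Total proper time: τ_1 + 9.442 + 0.5275 = 25.81, so τ_1 = 25.81 − 9.970 = 15.84 h.
γ_1 = 31.56/15.84 = 1.992; β = √(1 − 1/γ²) = √0.7481.

β = 0.865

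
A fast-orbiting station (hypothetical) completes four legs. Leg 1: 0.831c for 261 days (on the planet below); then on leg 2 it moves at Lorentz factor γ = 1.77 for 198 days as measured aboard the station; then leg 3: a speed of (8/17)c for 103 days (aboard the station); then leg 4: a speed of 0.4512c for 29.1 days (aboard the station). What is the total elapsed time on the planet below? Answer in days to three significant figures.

Δt = 761 days

Leg 1: 261 days is already measured on the planet below.
Leg 2: γ = 1.77; Δt_2 = 1.770 × 198 = 350.5 days.
Leg 3: γ = 1/√(1 − (8/17)²) = 17/15 ≈ 1.133; Δt_3 = 1.133 × 103 = 116.7 days.
Leg 4: γ = 1/√(1 − 0.4512²) = 1/√0.7964 = 1.121; Δt_4 = 1.121 × 29.1 = 32.61 days.
Total: 261.0 + 350.5 + 116.7 + 32.61 days.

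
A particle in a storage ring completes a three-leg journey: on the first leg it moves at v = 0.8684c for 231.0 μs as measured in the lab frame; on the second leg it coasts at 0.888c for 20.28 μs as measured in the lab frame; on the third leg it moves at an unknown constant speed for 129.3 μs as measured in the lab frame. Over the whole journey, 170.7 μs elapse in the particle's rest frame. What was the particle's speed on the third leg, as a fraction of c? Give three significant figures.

β = 0.932

Leg 1: γ = 1/√(1 − 0.8684²) = 1/√0.2459 = 2.017; τ_1 = 231.0/2.017 = 114.5 μs.
Leg 2: γ = 1/√(1 − 0.888²) = 1/√0.2115 = 2.175; τ_2 = 20.28/2.175 = 9.326 μs.
Leg 3: speed unknown; τ_3 = 129.3/γ_3.
Total proper time: 114.5 + 9.326 + τ_3 = 170.7, so τ_3 = 170.7 − 123.9 = 46.83 μs.
γ_3 = 129.3/46.83 = 2.761; β = √(1 − 1/γ²) = √0.8688.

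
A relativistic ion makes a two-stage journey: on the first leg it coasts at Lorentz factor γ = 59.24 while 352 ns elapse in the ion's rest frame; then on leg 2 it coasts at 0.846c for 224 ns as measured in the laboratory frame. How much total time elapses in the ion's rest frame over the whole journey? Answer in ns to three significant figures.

τ = 471 ns

Leg 1: 352 ns is already measured in the ion's rest frame.
Leg 2: γ = 1/√(1 − 0.846²) = 1/√0.2843 = 1.876; τ_2 = 224/1.876 = 119.4 ns.
Total: 352.0 + 119.4 ns.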